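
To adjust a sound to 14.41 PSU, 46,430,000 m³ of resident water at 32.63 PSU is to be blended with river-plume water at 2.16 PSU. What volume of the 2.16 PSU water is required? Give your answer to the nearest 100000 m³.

69100000 m³

Salt balance: 46,430,000×32.63 + V×2.16 = (46,430,000+V)×14.41
1,515,010,900 + 2.16V = 669,056,300 + 14.41V
845,954,600 = 12.25V
V = 69,057,518.37 m³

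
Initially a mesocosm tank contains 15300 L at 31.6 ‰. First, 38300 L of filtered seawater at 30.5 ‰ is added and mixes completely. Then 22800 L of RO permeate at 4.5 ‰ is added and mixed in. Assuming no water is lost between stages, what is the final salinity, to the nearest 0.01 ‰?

22.96 ‰

Conserving salt mass:
Initial salt = 15,300×31.6 = 483,480
After stage 1: salt = 483,480 + 38,300×30.5 = 1,651,630; volume = 53,600 L; S = 30.814 ‰
After stage 2: salt = 1,651,630 + 22,800×4.5 = 1,754,230; volume = 76,400 L
S = 1,754,230 / 76,400 = 22.9611 ‰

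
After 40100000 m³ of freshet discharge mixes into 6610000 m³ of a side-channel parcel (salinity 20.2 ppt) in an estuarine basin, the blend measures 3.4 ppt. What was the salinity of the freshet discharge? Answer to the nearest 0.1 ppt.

0.6 ppt

Salt balance: 6,610,000×20.2 + 40,100,000×S = 46,710,000×3.4
133,522,000 + 40,100,000·S = 158,814,000
S = (158,814,000 − 133,522,000) / 40,100,000 = 0.6307 ppt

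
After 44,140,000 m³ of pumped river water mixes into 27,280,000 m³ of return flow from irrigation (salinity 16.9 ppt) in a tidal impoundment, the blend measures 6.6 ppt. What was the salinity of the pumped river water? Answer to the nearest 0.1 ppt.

0.2 ppt

Salt balance: 27,280,000×16.9 + 44,140,000×S = 71,420,000×6.6
461,032,000 + 44,140,000·S = 471,372,000
S = (471,372,000 − 461,032,000) / 44,140,000 = 0.2343 ppt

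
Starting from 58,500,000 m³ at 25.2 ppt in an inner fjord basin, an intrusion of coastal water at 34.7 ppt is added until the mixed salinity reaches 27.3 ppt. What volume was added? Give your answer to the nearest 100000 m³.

16600000 m³

Salt balance: 58,500,000×25.2 + V×34.7 = (58,500,000+V)×27.3
1,474,200,000 + 34.7V = 1,597,050,000 + 27.3V
122,850,000 = 7.4V
V = 16,601,351.35 m³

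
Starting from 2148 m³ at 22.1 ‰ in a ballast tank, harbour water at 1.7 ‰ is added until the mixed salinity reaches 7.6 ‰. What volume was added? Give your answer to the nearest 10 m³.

Salt balance: 2,148×22.1 + V×1.7 = (2,148+V)×7.6
47,470.8 + 1.7V = 16,324.8 + 7.6V
31,146 = 5.9V
V = 5,278.98 m³

5280 m³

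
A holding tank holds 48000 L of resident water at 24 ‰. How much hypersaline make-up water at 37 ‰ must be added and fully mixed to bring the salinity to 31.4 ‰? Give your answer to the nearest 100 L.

63400 L

Salt balance: 48,000×24 + V×37 = (48,000+V)×31.4
1,152,000 + 37V = 1,507,200 + 31.4V
355,200 = 5.6V
V = 63,428.57 L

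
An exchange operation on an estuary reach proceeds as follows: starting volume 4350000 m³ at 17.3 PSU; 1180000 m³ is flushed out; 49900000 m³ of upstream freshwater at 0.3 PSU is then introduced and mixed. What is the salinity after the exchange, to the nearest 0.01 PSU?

Remaining after removal: 3,170,000 m³ at 17.3 PSU (salt = 54,841,000)
After addition: salt = 54,841,000 + 49,900,000×0.3 = 69,811,000; volume = 53,070,000 m³
S = 69,811,000 / 53,070,000 = 1.3155 PSU

1.32 PSU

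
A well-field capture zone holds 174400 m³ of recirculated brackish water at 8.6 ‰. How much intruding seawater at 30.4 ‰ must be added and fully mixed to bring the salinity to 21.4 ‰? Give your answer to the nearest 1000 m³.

248000 m³

Salt balance: 174,400×8.6 + V×30.4 = (174,400+V)×21.4
1,499,840 + 30.4V = 3,732,160 + 21.4V
2,232,320 = 9V
V = 248,035.56 m³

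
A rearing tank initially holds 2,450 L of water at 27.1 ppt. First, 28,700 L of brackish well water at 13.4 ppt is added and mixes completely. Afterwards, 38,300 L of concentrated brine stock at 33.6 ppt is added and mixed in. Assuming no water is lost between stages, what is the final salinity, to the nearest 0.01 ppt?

25.02 ppt

Conserving salt mass:
Initial salt = 2,450×27.1 = 66,395
After stage 1: salt = 66,395 + 28,700×13.4 = 450,975; volume = 31,150 L; S = 14.478 ppt
After stage 2: salt = 450,975 + 38,300×33.6 = 1,737,855; volume = 69,450 L
S = 1,737,855 / 69,450 = 25.0231 ppt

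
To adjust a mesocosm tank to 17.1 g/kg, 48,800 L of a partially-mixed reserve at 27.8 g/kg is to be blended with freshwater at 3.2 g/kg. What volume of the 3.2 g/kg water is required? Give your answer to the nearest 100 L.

37600 L

Salt balance: 48,800×27.8 + V×3.2 = (48,800+V)×17.1
1,356,640 + 3.2V = 834,480 + 17.1V
522,160 = 13.9V
V = 37,565.47 L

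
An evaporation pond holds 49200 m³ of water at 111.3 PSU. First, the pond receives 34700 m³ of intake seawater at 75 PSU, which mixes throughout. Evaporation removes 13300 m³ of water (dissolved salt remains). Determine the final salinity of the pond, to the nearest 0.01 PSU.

After mixing: salt = 49,200×111.3 + 34,700×75 = 8,078,460; volume = 83,900 m³
After evaporation: salt unchanged = 8,078,460; volume = 83,900 − 13,300 = 70,600 m³
S = 8,078,460 / 70,600 = 114.4258 PSU

114.43 PSU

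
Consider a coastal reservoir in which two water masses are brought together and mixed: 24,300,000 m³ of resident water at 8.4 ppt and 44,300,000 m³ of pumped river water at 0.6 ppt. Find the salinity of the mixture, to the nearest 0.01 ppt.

Mass of salt is conserved:
salt = 24,300,000×8.4 + 44,300,000×0.6 = 204,120,000 + 26,580,000 = 230,700,000
volume = 24,300,000 + 44,300,000 = 68,600,000 m³
S = 230,700,000 / 68,600,000 = 3.363 ppt

3.36 ppt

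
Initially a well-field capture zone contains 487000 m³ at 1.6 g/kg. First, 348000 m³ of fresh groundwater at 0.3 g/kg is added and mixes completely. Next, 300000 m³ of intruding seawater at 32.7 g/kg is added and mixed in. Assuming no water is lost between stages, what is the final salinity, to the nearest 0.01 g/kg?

9.42 g/kg

Salt balance:
Initial salt = 487,000×1.6 = 779,200
After stage 1: salt = 779,200 + 348,000×0.3 = 883,600; volume = 835,000 m³; S = 1.058 g/kg
After stage 2: salt = 883,600 + 300,000×32.7 = 10,693,600; volume = 1,135,000 m³
S = 10,693,600 / 1,135,000 = 9.4217 g/kg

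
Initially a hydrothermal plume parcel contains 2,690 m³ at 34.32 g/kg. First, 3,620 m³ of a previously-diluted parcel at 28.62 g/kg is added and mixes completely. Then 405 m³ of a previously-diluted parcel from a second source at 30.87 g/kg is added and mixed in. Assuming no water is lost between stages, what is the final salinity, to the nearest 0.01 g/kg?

31.04 g/kg

Mass of salt is conserved:
Initial salt = 2,690×34.32 = 92,320.8
After stage 1: salt = 92,320.8 + 3,620×28.62 = 195,925.2; volume = 6,310 m³; S = 31.05 g/kg
After stage 2: salt = 195,925.2 + 405×30.87 = 208,427.55; volume = 6,715 m³
S = 208,427.55 / 6,715 = 31.0391 g/kg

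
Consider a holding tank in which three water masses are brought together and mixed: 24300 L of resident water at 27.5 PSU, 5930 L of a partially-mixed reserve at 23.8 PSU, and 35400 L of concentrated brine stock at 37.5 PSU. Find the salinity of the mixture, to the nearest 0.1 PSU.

32.6 PSU

Weighted by volume,
salt = 24,300×27.5 + 5,930×23.8 + 35,400×37.5 = 668,250 + 141,134 + 1,327,500 = 2,136,884
volume = 24,300 + 5,930 + 35,400 = 65,630 L
S = 2,136,884 / 65,630 = 32.56 PSU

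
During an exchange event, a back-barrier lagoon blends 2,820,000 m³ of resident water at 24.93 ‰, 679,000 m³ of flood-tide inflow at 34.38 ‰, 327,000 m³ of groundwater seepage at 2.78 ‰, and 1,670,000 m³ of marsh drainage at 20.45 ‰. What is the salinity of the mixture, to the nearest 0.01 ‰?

23.42 ‰

Conserving salt mass:
salt = 2,820,000×24.93 + 679,000×34.38 + 327,000×2.78 + 1,670,000×20.45 = 70,302,600 + 23,344,020 + 909,060 + 34,151,500 = 128,707,180
volume = 2,820,000 + 679,000 + 327,000 + 1,670,000 = 5,496,000 m³
S = 128,707,180 / 5,496,000 = 23.4183 ‰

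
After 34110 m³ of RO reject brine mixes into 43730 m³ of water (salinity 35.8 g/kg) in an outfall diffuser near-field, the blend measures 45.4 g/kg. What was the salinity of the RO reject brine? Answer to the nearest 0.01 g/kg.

57.71 g/kg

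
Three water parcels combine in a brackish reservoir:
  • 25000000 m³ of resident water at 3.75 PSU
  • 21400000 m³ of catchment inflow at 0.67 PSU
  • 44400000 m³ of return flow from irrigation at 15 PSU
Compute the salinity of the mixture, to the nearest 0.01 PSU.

Salt balance:
salt = 25,000,000×3.75 + 21,400,000×0.67 + 44,400,000×15 = 93,750,000 + 14,338,000 + 666,000,000 = 774,088,000
volume = 25,000,000 + 21,400,000 + 44,400,000 = 90,800,000 m³
S = 774,088,000 / 90,800,000 = 8.5252 PSU

8.53 PSU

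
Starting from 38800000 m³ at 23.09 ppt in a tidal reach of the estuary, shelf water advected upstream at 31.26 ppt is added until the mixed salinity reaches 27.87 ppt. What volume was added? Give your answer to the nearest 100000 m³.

Salt balance: 38,800,000×23.09 + V×31.26 = (38,800,000+V)×27.87
895,892,000 + 31.26V = 1,081,356,000 + 27.87V
185,464,000 = 3.39V
V = 54,709,144.54 m³

54700000 m³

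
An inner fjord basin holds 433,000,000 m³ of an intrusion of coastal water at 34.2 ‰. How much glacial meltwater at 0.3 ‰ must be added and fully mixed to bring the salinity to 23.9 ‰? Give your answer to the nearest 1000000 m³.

Salt balance: 433,000,000×34.2 + V×0.3 = (433,000,000+V)×23.9
14,808,600,000 + 0.3V = 10,348,700,000 + 23.9V
4,459,900,000 = 23.6V
V = 188,978,813.56 m³

189000000 m³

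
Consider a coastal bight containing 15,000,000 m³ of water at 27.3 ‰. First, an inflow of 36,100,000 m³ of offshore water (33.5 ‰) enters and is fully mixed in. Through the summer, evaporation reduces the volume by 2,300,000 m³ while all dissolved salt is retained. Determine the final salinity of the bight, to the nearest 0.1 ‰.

After mixing: salt = 15,000,000×27.3 + 36,100,000×33.5 = 1,618,850,000; volume = 51,100,000 m³
After evaporation: salt unchanged = 1,618,850,000; volume = 51,100,000 − 2,300,000 = 48,800,000 m³
S = 1,618,850,000 / 48,800,000 = 33.1732 ‰

33.2 ‰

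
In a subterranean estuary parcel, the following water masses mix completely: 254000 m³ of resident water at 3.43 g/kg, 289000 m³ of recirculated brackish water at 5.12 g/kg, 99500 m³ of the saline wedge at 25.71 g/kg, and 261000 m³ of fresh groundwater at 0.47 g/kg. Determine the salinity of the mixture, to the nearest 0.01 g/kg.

5.57 g/kg

Total salt / total volume:
salt = 254,000×3.43 + 289,000×5.12 + 99,500×25.71 + 261,000×0.47 = 871,220 + 1,479,680 + 2,558,145 + 122,670 = 5,031,715
volume = 254,000 + 289,000 + 99,500 + 261,000 = 903,500 m³
S = 5,031,715 / 903,500 = 5.5691 g/kg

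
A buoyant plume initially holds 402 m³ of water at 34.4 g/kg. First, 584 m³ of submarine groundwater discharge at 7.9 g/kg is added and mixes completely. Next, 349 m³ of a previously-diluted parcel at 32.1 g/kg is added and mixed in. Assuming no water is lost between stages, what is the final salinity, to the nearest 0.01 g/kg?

Weighted by volume,
Initial salt = 402×34.4 = 13,828.8
After stage 1: salt = 13,828.8 + 584×7.9 = 18,442.4; volume = 986 m³; S = 18.704 g/kg
After stage 2: salt = 18,442.4 + 349×32.1 = 29,645.3; volume = 1,335 m³
S = 29,645.3 / 1,335 = 22.2062 g/kg

22.21 g/kg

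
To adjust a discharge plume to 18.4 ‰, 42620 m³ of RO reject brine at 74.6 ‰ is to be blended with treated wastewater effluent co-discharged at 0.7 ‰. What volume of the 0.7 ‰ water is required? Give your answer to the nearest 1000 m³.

135000 m³

Salt balance: 42,620×74.6 + V×0.7 = (42,620+V)×18.4
3,179,452 + 0.7V = 784,208 + 18.4V
2,395,244 = 17.7V
V = 135,324.52 m³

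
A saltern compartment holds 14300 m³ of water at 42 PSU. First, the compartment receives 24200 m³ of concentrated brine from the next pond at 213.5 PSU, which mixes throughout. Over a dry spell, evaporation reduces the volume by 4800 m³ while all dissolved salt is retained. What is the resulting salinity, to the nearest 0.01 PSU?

171.14 PSU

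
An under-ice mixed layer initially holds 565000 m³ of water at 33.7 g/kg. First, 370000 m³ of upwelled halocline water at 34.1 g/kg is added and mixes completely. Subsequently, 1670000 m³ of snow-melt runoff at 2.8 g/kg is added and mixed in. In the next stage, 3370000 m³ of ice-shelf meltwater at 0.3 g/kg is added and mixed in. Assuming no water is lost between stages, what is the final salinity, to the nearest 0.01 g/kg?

Total salt / total volume:
Initial salt = 565,000×33.7 = 19,040,500
After stage 1: salt = 19,040,500 + 370,000×34.1 = 31,657,500; volume = 935,000 m³; S = 33.858 g/kg
After stage 2: salt = 31,657,500 + 1,670,000×2.8 = 36,333,500; volume = 2,605,000 m³; S = 13.948 g/kg
After stage 3: salt = 36,333,500 + 3,370,000×0.3 = 37,344,500; volume = 5,975,000 m³
S = 37,344,500 / 5,975,000 = 6.2501 g/kg

6.25 g/kg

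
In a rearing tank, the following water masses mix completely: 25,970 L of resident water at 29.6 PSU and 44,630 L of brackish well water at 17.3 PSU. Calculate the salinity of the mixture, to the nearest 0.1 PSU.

21.8 PSU

By conservation of dissolved salt,
salt = 25,970×29.6 + 44,630×17.3 = 768,712 + 772,099 = 1,540,811
volume = 25,970 + 44,630 = 70,600 L
S = 1,540,811 / 70,600 = 21.825 PSU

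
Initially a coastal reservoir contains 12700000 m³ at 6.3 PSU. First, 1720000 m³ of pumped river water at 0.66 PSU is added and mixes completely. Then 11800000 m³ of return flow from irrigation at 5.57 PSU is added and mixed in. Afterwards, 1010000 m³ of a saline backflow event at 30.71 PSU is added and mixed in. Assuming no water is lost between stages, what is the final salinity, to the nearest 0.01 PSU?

6.53 PSU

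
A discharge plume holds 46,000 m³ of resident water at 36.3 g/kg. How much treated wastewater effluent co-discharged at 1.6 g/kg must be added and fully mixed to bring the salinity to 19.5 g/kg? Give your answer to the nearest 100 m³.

Salt balance: 46,000×36.3 + V×1.6 = (46,000+V)×19.5
1,669,800 + 1.6V = 897,000 + 19.5V
772,800 = 17.9V
V = 43,173.18 m³

43200 m³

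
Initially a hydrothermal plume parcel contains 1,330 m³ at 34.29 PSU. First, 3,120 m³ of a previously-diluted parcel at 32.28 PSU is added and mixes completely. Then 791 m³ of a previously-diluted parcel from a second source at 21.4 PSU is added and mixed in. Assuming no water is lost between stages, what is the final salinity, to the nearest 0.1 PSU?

31.1 PSU

Total salt / total volume:
Initial salt = 1,330×34.29 = 45,605.7
After stage 1: salt = 45,605.7 + 3,120×32.28 = 146,319.3; volume = 4,450 m³; S = 32.881 PSU
After stage 2: salt = 146,319.3 + 791×21.4 = 163,246.7; volume = 5,241 m³
S = 163,246.7 / 5,241 = 31.148 PSU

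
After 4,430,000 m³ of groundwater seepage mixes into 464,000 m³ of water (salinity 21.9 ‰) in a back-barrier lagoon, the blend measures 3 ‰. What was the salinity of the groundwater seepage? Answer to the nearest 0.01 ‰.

Salt balance: 464,000×21.9 + 4,430,000×S = 4,894,000×3
10,161,600 + 4,430,000·S = 14,682,000
S = (14,682,000 − 10,161,600) / 4,430,000 = 1.0204 ‰

1.02 ‰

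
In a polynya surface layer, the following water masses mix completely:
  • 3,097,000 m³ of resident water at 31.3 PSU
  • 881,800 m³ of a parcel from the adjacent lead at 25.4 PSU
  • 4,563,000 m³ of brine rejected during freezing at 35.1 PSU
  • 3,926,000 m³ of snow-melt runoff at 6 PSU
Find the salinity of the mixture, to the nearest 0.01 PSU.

24.31 PSU

Salt balance:
salt = 3,097,000×31.3 + 881,800×25.4 + 4,563,000×35.1 + 3,926,000×6 = 96,936,100 + 22,397,720 + 160,161,300 + 23,556,000 = 303,051,120
volume = 3,097,000 + 881,800 + 4,563,000 + 3,926,000 = 12,467,800 m³
S = 303,051,120 / 12,467,800 = 24.3067 PSU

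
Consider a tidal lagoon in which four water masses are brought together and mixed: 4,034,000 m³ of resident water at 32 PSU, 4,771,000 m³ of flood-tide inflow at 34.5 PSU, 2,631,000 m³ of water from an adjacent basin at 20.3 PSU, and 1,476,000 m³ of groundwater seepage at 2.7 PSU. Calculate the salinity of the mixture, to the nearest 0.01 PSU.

27.19 PSU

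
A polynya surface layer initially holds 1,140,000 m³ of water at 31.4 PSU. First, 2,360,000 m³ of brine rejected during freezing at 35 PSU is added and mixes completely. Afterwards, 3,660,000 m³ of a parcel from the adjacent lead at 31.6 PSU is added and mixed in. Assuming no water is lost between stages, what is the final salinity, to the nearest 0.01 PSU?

32.69 PSU

Conserving salt mass:
Initial salt = 1,140,000×31.4 = 35,796,000
After stage 1: salt = 35,796,000 + 2,360,000×35 = 118,396,000; volume = 3,500,000 m³; S = 33.827 PSU
After stage 2: salt = 118,396,000 + 3,660,000×31.6 = 234,052,000; volume = 7,160,000 m³
S = 234,052,000 / 7,160,000 = 32.6888 PSU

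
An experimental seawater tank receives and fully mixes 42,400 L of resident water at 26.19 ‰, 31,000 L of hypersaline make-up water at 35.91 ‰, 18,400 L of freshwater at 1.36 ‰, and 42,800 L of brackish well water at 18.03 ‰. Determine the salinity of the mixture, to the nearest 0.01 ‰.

Salt balance:
salt = 42,400×26.19 + 31,000×35.91 + 18,400×1.36 + 42,800×18.03 = 1,110,456 + 1,113,210 + 25,024 + 771,684 = 3,020,374
volume = 42,400 + 31,000 + 18,400 + 42,800 = 134,600 L
S = 3,020,374 / 134,600 = 22.4396 ‰

22.44 ‰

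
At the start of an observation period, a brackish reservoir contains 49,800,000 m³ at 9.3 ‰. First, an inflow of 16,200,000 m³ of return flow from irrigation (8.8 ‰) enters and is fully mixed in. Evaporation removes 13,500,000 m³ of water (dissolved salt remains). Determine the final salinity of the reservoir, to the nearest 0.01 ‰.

11.54 ‰

After mixing: salt = 49,800,000×9.3 + 16,200,000×8.8 = 605,700,000; volume = 66,000,000 m³
After evaporation: salt unchanged = 605,700,000; volume = 66,000,000 − 13,500,000 = 52,500,000 m³
S = 605,700,000 / 52,500,000 = 11.5371 ‰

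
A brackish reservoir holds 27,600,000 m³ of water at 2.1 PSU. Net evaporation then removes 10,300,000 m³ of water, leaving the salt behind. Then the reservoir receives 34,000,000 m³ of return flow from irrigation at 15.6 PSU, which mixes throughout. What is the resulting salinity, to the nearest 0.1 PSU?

11.5 PSU

After evaporation: salt = 27,600,000×2.1 = 57,960,000; volume = 27,600,000 − 10,300,000 = 17,300,000 m³
After mixing: salt = 57,960,000 + 34,000,000×15.6 = 588,360,000; volume = 17,300,000 + 34,000,000 = 51,300,000 m³
S = 588,360,000 / 51,300,000 = 11.469 PSU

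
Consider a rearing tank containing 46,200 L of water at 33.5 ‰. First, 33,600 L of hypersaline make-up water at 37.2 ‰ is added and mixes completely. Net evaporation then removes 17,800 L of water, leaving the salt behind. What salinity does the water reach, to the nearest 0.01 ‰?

45.12 ‰

After mixing: salt = 46,200×33.5 + 33,600×37.2 = 2,797,620; volume = 79,800 L
After evaporation: salt unchanged = 2,797,620; volume = 79,800 − 17,800 = 62,000 L
S = 2,797,620 / 62,000 = 45.1229 ‰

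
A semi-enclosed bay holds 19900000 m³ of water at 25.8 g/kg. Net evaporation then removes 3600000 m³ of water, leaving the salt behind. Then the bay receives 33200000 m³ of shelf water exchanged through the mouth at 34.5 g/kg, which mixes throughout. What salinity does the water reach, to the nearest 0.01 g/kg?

33.51 g/kg

After evaporation: salt = 19,900,000×25.8 = 513,420,000; volume = 19,900,000 − 3,600,000 = 16,300,000 m³
After mixing: salt = 513,420,000 + 33,200,000×34.5 = 1,658,820,000; volume = 16,300,000 + 33,200,000 = 49,500,000 m³
S = 1,658,820,000 / 49,500,000 = 33.5115 g/kg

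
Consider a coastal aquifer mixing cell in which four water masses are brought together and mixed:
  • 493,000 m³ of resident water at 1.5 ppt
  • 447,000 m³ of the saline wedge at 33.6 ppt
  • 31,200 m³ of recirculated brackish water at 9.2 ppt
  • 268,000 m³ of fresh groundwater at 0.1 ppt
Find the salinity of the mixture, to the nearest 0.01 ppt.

12.97 ppt

Total salt / total volume:
salt = 493,000×1.5 + 447,000×33.6 + 31,200×9.2 + 268,000×0.1 = 739,500 + 15,019,200 + 287,040 + 26,800 = 16,072,540
volume = 493,000 + 447,000 + 31,200 + 268,000 = 1,239,200 m³
S = 16,072,540 / 1,239,200 = 12.9701 ppt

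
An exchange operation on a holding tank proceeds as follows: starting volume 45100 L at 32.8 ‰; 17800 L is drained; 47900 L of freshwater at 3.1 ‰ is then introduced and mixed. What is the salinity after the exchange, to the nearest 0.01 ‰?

13.88 ‰

Remaining after removal: 27,300 L at 32.8 ‰ (salt = 895,440)
After addition: salt = 895,440 + 47,900×3.1 = 1,043,930; volume = 75,200 L
S = 1,043,930 / 75,200 = 13.882 ‰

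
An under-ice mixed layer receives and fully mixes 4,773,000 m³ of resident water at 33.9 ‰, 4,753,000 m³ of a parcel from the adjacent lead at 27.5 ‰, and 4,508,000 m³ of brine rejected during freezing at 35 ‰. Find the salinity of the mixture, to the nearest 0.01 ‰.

By conservation of dissolved salt,
salt = 4,773,000×33.9 + 4,753,000×27.5 + 4,508,000×35 = 161,804,700 + 130,707,500 + 157,780,000 = 450,292,200
volume = 4,773,000 + 4,753,000 + 4,508,000 = 14,034,000 m³
S = 450,292,200 / 14,034,000 = 32.0858 ‰

32.09 ‰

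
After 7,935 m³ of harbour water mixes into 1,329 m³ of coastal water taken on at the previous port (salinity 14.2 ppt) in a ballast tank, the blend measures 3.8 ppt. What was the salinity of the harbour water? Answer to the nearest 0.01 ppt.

2.06 ppt

Salt balance: 1,329×14.2 + 7,935×S = 9,264×3.8
18,871.8 + 7,935·S = 35,203.2
S = (35,203.2 − 18,871.8) / 7,935 = 2.0581 ppt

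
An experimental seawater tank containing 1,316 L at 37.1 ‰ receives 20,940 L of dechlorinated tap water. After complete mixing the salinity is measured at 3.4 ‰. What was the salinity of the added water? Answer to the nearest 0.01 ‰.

1.28 ‰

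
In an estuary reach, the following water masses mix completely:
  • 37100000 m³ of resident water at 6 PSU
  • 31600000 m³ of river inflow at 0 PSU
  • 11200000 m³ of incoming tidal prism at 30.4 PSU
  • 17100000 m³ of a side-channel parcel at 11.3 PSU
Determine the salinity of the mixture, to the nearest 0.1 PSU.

7.8 PSU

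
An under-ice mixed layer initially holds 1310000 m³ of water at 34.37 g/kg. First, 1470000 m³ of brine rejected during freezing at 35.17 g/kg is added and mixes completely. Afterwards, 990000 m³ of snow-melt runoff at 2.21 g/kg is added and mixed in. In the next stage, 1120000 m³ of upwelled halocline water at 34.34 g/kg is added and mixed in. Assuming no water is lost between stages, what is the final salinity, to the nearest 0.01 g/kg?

28.09 g/kg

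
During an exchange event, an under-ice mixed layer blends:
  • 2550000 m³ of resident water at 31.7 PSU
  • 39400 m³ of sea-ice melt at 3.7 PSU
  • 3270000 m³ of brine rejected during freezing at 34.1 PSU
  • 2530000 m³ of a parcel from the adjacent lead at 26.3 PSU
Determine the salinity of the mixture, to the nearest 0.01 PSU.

30.88 PSU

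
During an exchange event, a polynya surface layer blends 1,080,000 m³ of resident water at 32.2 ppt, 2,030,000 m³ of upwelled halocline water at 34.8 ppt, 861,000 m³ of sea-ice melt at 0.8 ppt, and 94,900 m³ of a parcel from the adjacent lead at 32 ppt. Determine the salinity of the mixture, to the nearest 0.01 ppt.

26.84 ppt

Conserving salt mass:
salt = 1,080,000×32.2 + 2,030,000×34.8 + 861,000×0.8 + 94,900×32 = 34,776,000 + 70,644,000 + 688,800 + 3,036,800 = 109,145,600
volume = 1,080,000 + 2,030,000 + 861,000 + 94,900 = 4,065,900 m³
S = 109,145,600 / 4,065,900 = 26.8441 ppt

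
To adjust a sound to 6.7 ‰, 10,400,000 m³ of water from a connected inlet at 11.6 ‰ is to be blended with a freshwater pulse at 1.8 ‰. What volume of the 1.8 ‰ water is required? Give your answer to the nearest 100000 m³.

10400000 m³

Salt balance: 10,400,000×11.6 + V×1.8 = (10,400,000+V)×6.7
120,640,000 + 1.8V = 69,680,000 + 6.7V
50,960,000 = 4.9V
V = 10,400,000 m³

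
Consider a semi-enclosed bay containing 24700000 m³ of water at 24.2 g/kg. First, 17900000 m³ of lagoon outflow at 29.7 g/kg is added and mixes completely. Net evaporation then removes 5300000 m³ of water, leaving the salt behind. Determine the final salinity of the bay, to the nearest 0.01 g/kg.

After mixing: salt = 24,700,000×24.2 + 17,900,000×29.7 = 1,129,370,000; volume = 42,600,000 m³
After evaporation: salt unchanged = 1,129,370,000; volume = 42,600,000 − 5,300,000 = 37,300,000 m³
S = 1,129,370,000 / 37,300,000 = 30.278 g/kg

30.28 g/kg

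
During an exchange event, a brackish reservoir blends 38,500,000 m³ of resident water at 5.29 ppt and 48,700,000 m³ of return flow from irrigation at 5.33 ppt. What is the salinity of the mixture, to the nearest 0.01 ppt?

5.31 ppt

Weighted by volume,
salt = 38,500,000×5.29 + 48,700,000×5.33 = 203,665,000 + 259,571,000 = 463,236,000
volume = 38,500,000 + 48,700,000 = 87,200,000 m³
S = 463,236,000 / 87,200,000 = 5.3123 ppt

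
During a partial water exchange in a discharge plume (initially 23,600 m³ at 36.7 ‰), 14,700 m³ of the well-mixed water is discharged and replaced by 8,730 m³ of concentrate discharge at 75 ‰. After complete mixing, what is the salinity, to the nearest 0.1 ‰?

55.7 ‰

Remaining after removal: 8,900 m³ at 36.7 ‰ (salt = 326,630)
After addition: salt = 326,630 + 8,730×75 = 981,380; volume = 17,630 m³
S = 981,380 / 17,630 = 55.6653 ‰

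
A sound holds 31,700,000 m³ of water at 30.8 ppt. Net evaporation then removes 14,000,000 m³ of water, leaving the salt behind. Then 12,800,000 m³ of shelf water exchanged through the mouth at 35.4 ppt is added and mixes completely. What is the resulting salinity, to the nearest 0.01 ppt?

After evaporation: salt = 31,700,000×30.8 = 976,360,000; volume = 31,700,000 − 14,000,000 = 17,700,000 m³
After mixing: salt = 976,360,000 + 12,800,000×35.4 = 1,429,480,000; volume = 17,700,000 + 12,800,000 = 30,500,000 m³
S = 1,429,480,000 / 30,500,000 = 46.8682 ppt

46.87 ppt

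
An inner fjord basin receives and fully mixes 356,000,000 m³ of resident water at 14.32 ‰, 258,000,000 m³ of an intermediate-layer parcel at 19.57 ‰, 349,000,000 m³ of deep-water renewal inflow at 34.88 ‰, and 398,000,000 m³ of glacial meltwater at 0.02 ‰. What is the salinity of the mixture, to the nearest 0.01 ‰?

Weighted by volume,
salt = 356,000,000×14.32 + 258,000,000×19.57 + 349,000,000×34.88 + 398,000,000×0.02 = 5,097,920,000 + 5,049,060,000 + 12,173,120,000 + 7,960,000 = 22,328,060,000
volume = 356,000,000 + 258,000,000 + 349,000,000 + 398,000,000 = 1,361,000,000 m³
S = 22,328,060,000 / 1,361,000,000 = 16.4056 ‰

16.41 ‰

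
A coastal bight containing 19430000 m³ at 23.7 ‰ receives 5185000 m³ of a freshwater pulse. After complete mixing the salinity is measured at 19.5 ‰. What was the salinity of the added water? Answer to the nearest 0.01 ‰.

3.76 ‰

Salt balance: 19,430,000×23.7 + 5,185,000×S = 24,615,000×19.5
460,491,000 + 5,185,000·S = 479,992,500
S = (479,992,500 − 460,491,000) / 5,185,000 = 3.7611 ‰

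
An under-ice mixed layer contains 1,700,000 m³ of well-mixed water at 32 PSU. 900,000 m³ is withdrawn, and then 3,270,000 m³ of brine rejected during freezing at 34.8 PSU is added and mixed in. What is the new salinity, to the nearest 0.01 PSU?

Remaining after removal: 800,000 m³ at 32 PSU (salt = 25,600,000)
After addition: salt = 25,600,000 + 3,270,000×34.8 = 139,396,000; volume = 4,070,000 m³
S = 139,396,000 / 4,070,000 = 34.2496 PSU

34.25 PSU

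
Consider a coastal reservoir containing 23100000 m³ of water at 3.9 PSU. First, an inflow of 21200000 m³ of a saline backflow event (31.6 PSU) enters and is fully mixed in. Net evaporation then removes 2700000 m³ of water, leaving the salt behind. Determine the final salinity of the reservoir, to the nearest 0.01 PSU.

18.27 PSU

After mixing: salt = 23,100,000×3.9 + 21,200,000×31.6 = 760,010,000; volume = 44,300,000 m³
After evaporation: salt unchanged = 760,010,000; volume = 44,300,000 − 2,700,000 = 41,600,000 m³
S = 760,010,000 / 41,600,000 = 18.2695 PSU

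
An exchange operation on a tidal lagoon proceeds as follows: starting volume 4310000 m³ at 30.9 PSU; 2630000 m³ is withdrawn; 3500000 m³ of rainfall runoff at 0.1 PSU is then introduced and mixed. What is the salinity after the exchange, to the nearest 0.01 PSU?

Remaining after removal: 1,680,000 m³ at 30.9 PSU (salt = 51,912,000)
After addition: salt = 51,912,000 + 3,500,000×0.1 = 52,262,000; volume = 5,180,000 m³
S = 52,262,000 / 5,180,000 = 10.0892 PSU

10.09 PSU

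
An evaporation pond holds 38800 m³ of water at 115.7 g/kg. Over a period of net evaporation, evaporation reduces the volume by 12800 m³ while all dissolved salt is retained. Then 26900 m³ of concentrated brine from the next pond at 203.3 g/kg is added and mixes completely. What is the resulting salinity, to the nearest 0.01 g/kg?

188.24 g/kg

After evaporation: salt = 38,800×115.7 = 4,489,160; volume = 38,800 − 12,800 = 26,000 m³
After mixing: salt = 4,489,160 + 26,900×203.3 = 9,957,930; volume = 26,000 + 26,900 = 52,900 m³
S = 9,957,930 / 52,900 = 188.2406 g/kg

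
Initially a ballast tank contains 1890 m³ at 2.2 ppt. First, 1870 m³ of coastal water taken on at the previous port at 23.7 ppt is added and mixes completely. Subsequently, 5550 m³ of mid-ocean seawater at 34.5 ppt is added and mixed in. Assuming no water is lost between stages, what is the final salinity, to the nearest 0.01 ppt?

25.77 ppt

Salt balance:
Initial salt = 1,890×2.2 = 4,158
After stage 1: salt = 4,158 + 1,870×23.7 = 48,477; volume = 3,760 m³; S = 12.893 ppt
After stage 2: salt = 48,477 + 5,550×34.5 = 239,952; volume = 9,310 m³
S = 239,952 / 9,310 = 25.7736 ppt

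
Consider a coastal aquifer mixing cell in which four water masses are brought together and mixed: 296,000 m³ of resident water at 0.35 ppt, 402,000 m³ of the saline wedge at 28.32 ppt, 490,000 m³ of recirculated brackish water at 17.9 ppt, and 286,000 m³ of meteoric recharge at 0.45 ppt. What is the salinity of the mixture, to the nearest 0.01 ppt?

Conserving salt mass:
salt = 296,000×0.35 + 402,000×28.32 + 490,000×17.9 + 286,000×0.45 = 103,600 + 11,384,640 + 8,771,000 + 128,700 = 20,387,940
volume = 296,000 + 402,000 + 490,000 + 286,000 = 1,474,000 m³
S = 20,387,940 / 1,474,000 = 13.8317 ppt

13.83 ppt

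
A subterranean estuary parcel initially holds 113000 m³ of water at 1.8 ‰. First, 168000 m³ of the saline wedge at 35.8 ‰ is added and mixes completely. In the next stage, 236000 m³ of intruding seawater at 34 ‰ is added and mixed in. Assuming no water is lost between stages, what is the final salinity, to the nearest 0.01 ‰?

By conservation of dissolved salt,
Initial salt = 113,000×1.8 = 203,400
After stage 1: salt = 203,400 + 168,000×35.8 = 6,217,800; volume = 281,000 m³; S = 22.127 ‰
After stage 2: salt = 6,217,800 + 236,000×34 = 14,241,800; volume = 517,000 m³
S = 14,241,800 / 517,000 = 27.547 ‰

27.55 ‰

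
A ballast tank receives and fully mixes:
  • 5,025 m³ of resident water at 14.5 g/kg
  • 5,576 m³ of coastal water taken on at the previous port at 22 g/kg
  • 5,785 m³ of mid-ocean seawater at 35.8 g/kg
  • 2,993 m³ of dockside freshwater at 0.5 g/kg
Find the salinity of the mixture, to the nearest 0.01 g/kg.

Salt balance:
salt = 5,025×14.5 + 5,576×22 + 5,785×35.8 + 2,993×0.5 = 72,862.5 + 122,672 + 207,103 + 1,496.5 = 404,134
volume = 5,025 + 5,576 + 5,785 + 2,993 = 19,379 m³
S = 404,134 / 19,379 = 20.8542 g/kg

20.85 g/kg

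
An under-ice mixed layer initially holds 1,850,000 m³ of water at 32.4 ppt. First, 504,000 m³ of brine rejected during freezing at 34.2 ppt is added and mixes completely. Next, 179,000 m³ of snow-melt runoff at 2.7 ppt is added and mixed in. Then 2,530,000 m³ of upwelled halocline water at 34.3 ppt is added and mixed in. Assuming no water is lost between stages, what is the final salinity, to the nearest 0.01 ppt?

32.48 ppt

Salt balance:
Initial salt = 1,850,000×32.4 = 59,940,000
After stage 1: salt = 59,940,000 + 504,000×34.2 = 77,176,800; volume = 2,354,000 m³; S = 32.785 ppt
After stage 2: salt = 77,176,800 + 179,000×2.7 = 77,660,100; volume = 2,533,000 m³; S = 30.659 ppt
After stage 3: salt = 77,660,100 + 2,530,000×34.3 = 164,439,100; volume = 5,063,000 m³
S = 164,439,100 / 5,063,000 = 32.4786 ppt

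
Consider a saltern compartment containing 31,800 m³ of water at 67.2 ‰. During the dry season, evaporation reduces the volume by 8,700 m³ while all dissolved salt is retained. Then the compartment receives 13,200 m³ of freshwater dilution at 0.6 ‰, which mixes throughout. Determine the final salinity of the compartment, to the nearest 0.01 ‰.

59.09 ‰

After evaporation: salt = 31,800×67.2 = 2,136,960; volume = 31,800 − 8,700 = 23,100 m³
After mixing: salt = 2,136,960 + 13,200×0.6 = 2,144,880; volume = 23,100 + 13,200 = 36,300 m³
S = 2,144,880 / 36,300 = 59.0876 ‰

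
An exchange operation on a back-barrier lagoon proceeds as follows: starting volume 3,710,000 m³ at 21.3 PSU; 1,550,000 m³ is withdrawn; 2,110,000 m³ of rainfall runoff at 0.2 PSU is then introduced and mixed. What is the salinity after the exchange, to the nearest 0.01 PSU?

Remaining after removal: 2,160,000 m³ at 21.3 PSU (salt = 46,008,000)
After addition: salt = 46,008,000 + 2,110,000×0.2 = 46,430,000; volume = 4,270,000 m³
S = 46,430,000 / 4,270,000 = 10.8735 PSU

10.87 PSU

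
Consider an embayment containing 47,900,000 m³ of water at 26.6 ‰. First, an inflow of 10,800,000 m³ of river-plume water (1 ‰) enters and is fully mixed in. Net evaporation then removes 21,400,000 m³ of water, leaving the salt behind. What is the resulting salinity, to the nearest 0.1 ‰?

34.4 ‰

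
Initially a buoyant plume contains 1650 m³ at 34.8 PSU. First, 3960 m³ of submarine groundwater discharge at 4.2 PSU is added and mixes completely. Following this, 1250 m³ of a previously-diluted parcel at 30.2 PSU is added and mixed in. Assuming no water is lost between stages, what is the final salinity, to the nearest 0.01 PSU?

16.30 PSU

Mass of salt is conserved:
Initial salt = 1,650×34.8 = 57,420
After stage 1: salt = 57,420 + 3,960×4.2 = 74,052; volume = 5,610 m³; S = 13.2 PSU
After stage 2: salt = 74,052 + 1,250×30.2 = 111,802; volume = 6,860 m³
S = 111,802 / 6,860 = 16.2977 PSU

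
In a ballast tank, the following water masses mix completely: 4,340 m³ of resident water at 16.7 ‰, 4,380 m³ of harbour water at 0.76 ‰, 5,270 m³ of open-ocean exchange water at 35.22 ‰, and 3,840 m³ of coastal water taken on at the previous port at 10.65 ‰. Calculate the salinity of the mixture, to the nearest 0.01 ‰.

Weighted by volume,
salt = 4,340×16.7 + 4,380×0.76 + 5,270×35.22 + 3,840×10.65 = 72,478 + 3,328.8 + 185,609.4 + 40,896 = 302,312.2
volume = 4,340 + 4,380 + 5,270 + 3,840 = 17,830 m³
S = 302,312.2 / 17,830 = 16.9553 ‰

16.96 ‰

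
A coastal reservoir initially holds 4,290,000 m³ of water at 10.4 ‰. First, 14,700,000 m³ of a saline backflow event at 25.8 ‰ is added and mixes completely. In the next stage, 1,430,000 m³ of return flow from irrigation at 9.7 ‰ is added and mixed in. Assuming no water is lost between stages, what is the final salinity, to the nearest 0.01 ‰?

21.44 ‰

Mass of salt is conserved:
Initial salt = 4,290,000×10.4 = 44,616,000
After stage 1: salt = 44,616,000 + 14,700,000×25.8 = 423,876,000; volume = 18,990,000 m³; S = 22.321 ‰
After stage 2: salt = 423,876,000 + 1,430,000×9.7 = 437,747,000; volume = 20,420,000 m³
S = 437,747,000 / 20,420,000 = 21.4372 ‰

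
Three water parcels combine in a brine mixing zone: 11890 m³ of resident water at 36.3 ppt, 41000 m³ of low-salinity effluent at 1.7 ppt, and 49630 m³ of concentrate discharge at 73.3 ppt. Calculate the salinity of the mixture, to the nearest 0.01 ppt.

Total salt / total volume:
salt = 11,890×36.3 + 41,000×1.7 + 49,630×73.3 = 431,607 + 69,700 + 3,637,879 = 4,139,186
volume = 11,890 + 41,000 + 49,630 = 102,520 m³
S = 4,139,186 / 102,520 = 40.3744 ppt

40.37 ppt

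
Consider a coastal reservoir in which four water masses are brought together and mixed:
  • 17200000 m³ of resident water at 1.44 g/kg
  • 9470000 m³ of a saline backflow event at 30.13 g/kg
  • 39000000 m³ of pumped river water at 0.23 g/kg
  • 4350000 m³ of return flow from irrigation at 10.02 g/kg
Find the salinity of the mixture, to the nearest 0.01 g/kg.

Total salt / total volume:
salt = 17,200,000×1.44 + 9,470,000×30.13 + 39,000,000×0.23 + 4,350,000×10.02 = 24,768,000 + 285,331,100 + 8,970,000 + 43,587,000 = 362,656,100
volume = 17,200,000 + 9,470,000 + 39,000,000 + 4,350,000 = 70,020,000 m³
S = 362,656,100 / 70,020,000 = 5.1793 g/kg

5.18 g/kg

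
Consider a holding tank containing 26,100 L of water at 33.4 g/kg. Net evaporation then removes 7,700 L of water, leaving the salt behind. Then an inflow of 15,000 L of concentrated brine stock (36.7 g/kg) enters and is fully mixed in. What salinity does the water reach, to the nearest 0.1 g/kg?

42.6 g/kg

After evaporation: salt = 26,100×33.4 = 871,740; volume = 26,100 − 7,700 = 18,400 L
After mixing: salt = 871,740 + 15,000×36.7 = 1,422,240; volume = 18,400 + 15,000 = 33,400 L
S = 1,422,240 / 33,400 = 42.582 g/kg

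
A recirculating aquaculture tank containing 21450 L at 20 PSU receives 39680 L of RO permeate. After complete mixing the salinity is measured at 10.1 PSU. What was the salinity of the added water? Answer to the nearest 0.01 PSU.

4.75 PSU

Salt balance: 21,450×20 + 39,680×S = 61,130×10.1
429,000 + 39,680·S = 617,413
S = (617,413 − 429,000) / 39,680 = 4.7483 PSU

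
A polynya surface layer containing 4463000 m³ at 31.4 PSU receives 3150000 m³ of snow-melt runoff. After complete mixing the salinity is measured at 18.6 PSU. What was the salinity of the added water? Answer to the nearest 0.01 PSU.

0.46 PSU

Salt balance: 4,463,000×31.4 + 3,150,000×S = 7,613,000×18.6
140,138,200 + 3,150,000·S = 141,601,800
S = (141,601,800 − 140,138,200) / 3,150,000 = 0.4646 PSU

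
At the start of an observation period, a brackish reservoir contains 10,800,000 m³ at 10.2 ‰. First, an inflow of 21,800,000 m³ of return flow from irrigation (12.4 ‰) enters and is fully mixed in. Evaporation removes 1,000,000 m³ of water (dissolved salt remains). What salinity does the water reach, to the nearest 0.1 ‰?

12.0 ‰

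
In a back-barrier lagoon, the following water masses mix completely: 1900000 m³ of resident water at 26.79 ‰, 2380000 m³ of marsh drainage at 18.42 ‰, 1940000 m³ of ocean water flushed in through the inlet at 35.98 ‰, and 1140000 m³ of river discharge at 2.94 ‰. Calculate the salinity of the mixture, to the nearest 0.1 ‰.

22.8 ‰

Conserving salt mass:
salt = 1,900,000×26.79 + 2,380,000×18.42 + 1,940,000×35.98 + 1,140,000×2.94 = 50,901,000 + 43,839,600 + 69,801,200 + 3,351,600 = 167,893,400
volume = 1,900,000 + 2,380,000 + 1,940,000 + 1,140,000 = 7,360,000 m³
S = 167,893,400 / 7,360,000 = 22.812 ‰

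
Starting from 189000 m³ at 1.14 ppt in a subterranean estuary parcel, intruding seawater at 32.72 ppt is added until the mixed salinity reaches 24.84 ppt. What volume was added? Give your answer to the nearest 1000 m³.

568000 m³

Salt balance: 189,000×1.14 + V×32.72 = (189,000+V)×24.84
215,460 + 32.72V = 4,694,760 + 24.84V
4,479,300 = 7.88V
V = 568,439.09 m³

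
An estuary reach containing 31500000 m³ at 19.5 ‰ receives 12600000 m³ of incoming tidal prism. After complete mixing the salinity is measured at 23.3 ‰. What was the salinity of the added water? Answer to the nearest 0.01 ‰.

32.80 ‰

Salt balance: 31,500,000×19.5 + 12,600,000×S = 44,100,000×23.3
614,250,000 + 12,600,000·S = 1,027,530,000
S = (1,027,530,000 − 614,250,000) / 12,600,000 = 32.8 ‰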